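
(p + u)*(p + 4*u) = p^2 + 5*p*u + 4*u^2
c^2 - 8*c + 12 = (c - 6)*(c - 2)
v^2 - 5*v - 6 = (v - 6)*(v + 1)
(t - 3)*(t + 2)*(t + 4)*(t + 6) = t^4 + 9*t^3 + 8*t^2 - 84*t - 144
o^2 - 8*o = o*(o - 8)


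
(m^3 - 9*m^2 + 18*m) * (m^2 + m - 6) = m^5 - 8*m^4 + 3*m^3 + 72*m^2 - 108*m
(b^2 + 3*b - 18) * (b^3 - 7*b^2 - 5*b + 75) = b^5 - 4*b^4 - 44*b^3 + 186*b^2 + 315*b - 1350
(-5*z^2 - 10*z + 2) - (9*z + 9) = -5*z^2 - 19*z - 7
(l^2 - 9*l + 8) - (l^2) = 8 - 9*l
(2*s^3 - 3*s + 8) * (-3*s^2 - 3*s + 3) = -6*s^5 - 6*s^4 + 15*s^3 - 15*s^2 - 33*s + 24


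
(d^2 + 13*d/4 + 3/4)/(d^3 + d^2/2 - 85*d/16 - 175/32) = 8*(4*d^2 + 13*d + 3)/(32*d^3 + 16*d^2 - 170*d - 175)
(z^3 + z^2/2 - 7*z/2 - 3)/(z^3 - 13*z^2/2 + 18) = (z + 1)/(z - 6)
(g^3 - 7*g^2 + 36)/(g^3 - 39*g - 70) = (g^2 - 9*g + 18)/(g^2 - 2*g - 35)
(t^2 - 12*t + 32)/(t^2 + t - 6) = (t^2 - 12*t + 32)/(t^2 + t - 6)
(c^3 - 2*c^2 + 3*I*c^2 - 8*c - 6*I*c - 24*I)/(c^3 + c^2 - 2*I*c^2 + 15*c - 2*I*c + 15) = (c^2 - 2*c - 8)/(c^2 + c*(1 - 5*I) - 5*I)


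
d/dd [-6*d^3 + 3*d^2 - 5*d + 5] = -18*d^2 + 6*d - 5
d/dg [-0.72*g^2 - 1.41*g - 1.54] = -1.44*g - 1.41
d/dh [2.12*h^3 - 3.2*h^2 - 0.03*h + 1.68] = 6.36*h^2 - 6.4*h - 0.03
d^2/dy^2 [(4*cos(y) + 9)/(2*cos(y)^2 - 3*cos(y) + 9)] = (144*sin(y)^4*cos(y) + 168*sin(y)^4 + 339*sin(y)^2 + 1691*cos(y)/2 - 249*cos(3*y)/2 - 8*cos(5*y) - 561)/(2*sin(y)^2 + 3*cos(y) - 11)^3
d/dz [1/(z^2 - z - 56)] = (1 - 2*z)/(-z^2 + z + 56)^2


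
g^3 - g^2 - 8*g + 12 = (g - 2)^2*(g + 3)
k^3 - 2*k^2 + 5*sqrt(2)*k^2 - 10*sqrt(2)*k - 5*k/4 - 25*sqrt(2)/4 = (k - 5/2)*(k + 1/2)*(k + 5*sqrt(2))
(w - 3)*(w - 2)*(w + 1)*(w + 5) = w^4 + w^3 - 19*w^2 + 11*w + 30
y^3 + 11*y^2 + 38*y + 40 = (y + 2)*(y + 4)*(y + 5)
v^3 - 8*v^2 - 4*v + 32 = (v - 8)*(v - 2)*(v + 2)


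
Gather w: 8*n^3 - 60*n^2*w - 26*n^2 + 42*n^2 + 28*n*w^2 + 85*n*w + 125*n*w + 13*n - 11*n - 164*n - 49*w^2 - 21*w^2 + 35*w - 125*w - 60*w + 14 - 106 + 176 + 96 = 8*n^3 + 16*n^2 - 162*n + w^2*(28*n - 70) + w*(-60*n^2 + 210*n - 150) + 180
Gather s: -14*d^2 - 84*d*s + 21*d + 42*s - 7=-14*d^2 + 21*d + s*(42 - 84*d) - 7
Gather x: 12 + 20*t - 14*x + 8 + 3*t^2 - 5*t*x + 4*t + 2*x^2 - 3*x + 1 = 3*t^2 + 24*t + 2*x^2 + x*(-5*t - 17) + 21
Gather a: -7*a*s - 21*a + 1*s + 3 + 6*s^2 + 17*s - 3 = a*(-7*s - 21) + 6*s^2 + 18*s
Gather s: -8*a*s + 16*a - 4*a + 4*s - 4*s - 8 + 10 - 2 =-8*a*s + 12*a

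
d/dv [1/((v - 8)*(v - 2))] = 2*(5 - v)/(v^4 - 20*v^3 + 132*v^2 - 320*v + 256)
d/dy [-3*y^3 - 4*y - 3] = -9*y^2 - 4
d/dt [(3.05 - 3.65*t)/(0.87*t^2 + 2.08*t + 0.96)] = (3.1755*t^2 - 5.307*t - 9.848)/(0.7569*t^4 + 3.6192*t^3 + 5.9968*t^2 + 3.9936*t + 0.9216)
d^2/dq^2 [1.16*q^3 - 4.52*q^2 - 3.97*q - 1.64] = 6.96*q - 9.04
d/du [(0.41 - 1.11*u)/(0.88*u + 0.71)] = (-1.011032*u - 0.815719)/(0.88*u + 0.71)^3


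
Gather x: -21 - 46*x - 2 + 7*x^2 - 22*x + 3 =7*x^2 - 68*x - 20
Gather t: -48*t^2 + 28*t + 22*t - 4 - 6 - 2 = -48*t^2 + 50*t - 12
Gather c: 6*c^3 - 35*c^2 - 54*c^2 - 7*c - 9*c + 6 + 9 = 6*c^3 - 89*c^2 - 16*c + 15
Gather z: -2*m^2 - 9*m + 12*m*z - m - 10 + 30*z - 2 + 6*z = -2*m^2 - 10*m + z*(12*m + 36) - 12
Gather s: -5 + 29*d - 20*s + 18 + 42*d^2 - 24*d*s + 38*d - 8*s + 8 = 42*d^2 + 67*d + s*(-24*d - 28) + 21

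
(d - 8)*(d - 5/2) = d^2 - 21*d/2 + 20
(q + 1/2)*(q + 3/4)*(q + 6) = q^3 + 29*q^2/4 + 63*q/8 + 9/4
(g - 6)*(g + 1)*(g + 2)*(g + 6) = g^4 + 3*g^3 - 34*g^2 - 108*g - 72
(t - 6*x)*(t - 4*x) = t^2 - 10*t*x + 24*x^2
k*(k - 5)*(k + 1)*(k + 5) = k^4 + k^3 - 25*k^2 - 25*k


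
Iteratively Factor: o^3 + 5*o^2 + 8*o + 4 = (o + 2)*(o^2 + 3*o + 2) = (o + 2)^2*(o + 1)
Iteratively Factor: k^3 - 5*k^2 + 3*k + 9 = (k - 3)*(k^2 - 2*k - 3) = (k - 3)*(k + 1)*(k - 3)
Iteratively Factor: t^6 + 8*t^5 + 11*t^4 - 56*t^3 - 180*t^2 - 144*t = (t + 4)*(t^5 + 4*t^4 - 5*t^3 - 36*t^2 - 36*t) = (t + 2)*(t + 4)*(t^4 + 2*t^3 - 9*t^2 - 18*t) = (t + 2)^2*(t + 4)*(t^3 - 9*t) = (t + 2)^2*(t + 3)*(t + 4)*(t^2 - 3*t) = (t - 3)*(t + 2)^2*(t + 3)*(t + 4)*(t)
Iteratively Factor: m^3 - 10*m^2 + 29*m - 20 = (m - 1)*(m^2 - 9*m + 20) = (m - 4)*(m - 1)*(m - 5)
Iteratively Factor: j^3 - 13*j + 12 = (j + 4)*(j^2 - 4*j + 3) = (j - 3)*(j + 4)*(j - 1)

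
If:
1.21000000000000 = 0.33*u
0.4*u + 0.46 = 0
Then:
No Solution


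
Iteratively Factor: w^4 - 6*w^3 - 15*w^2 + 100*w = (w + 4)*(w^3 - 10*w^2 + 25*w) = (w - 5)*(w + 4)*(w^2 - 5*w) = (w - 5)^2*(w + 4)*(w)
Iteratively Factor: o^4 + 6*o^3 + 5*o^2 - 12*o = (o + 3)*(o^3 + 3*o^2 - 4*o) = (o + 3)*(o + 4)*(o^2 - o) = (o - 1)*(o + 3)*(o + 4)*(o)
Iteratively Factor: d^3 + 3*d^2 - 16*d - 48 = (d + 3)*(d^2 - 16) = (d + 3)*(d + 4)*(d - 4)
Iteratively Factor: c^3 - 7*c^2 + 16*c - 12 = (c - 3)*(c^2 - 4*c + 4) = (c - 3)*(c - 2)*(c - 2)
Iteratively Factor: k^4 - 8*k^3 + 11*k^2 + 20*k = (k + 1)*(k^3 - 9*k^2 + 20*k) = k*(k + 1)*(k^2 - 9*k + 20) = k*(k - 5)*(k + 1)*(k - 4)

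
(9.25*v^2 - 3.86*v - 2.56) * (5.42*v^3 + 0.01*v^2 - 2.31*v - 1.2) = 50.135*v^5 - 20.8287*v^4 - 35.2813*v^3 - 2.209*v^2 + 10.5456*v + 3.072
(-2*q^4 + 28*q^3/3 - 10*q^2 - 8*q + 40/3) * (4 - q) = 2*q^5 - 52*q^4/3 + 142*q^3/3 - 32*q^2 - 136*q/3 + 160/3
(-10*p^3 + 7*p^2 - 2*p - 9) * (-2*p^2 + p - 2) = 20*p^5 - 24*p^4 + 31*p^3 + 2*p^2 - 5*p + 18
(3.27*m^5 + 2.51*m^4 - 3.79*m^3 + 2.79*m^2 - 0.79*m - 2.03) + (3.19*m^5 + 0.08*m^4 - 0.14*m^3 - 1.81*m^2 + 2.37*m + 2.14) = 6.46*m^5 + 2.59*m^4 - 3.93*m^3 + 0.98*m^2 + 1.58*m + 0.11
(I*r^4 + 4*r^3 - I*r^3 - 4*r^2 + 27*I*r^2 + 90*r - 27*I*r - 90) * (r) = I*r^5 + 4*r^4 - I*r^4 - 4*r^3 + 27*I*r^3 + 90*r^2 - 27*I*r^2 - 90*r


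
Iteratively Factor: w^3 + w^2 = (w)*(w^2 + w) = w^2*(w + 1)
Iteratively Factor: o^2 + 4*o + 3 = (o + 1)*(o + 3)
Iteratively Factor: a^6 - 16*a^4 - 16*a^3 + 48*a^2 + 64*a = (a + 2)*(a^5 - 2*a^4 - 12*a^3 + 8*a^2 + 32*a) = a*(a + 2)*(a^4 - 2*a^3 - 12*a^2 + 8*a + 32) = a*(a + 2)^2*(a^3 - 4*a^2 - 4*a + 16) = a*(a - 2)*(a + 2)^2*(a^2 - 2*a - 8) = a*(a - 4)*(a - 2)*(a + 2)^2*(a + 2)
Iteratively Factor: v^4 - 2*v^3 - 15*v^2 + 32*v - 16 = (v - 1)*(v^3 - v^2 - 16*v + 16) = (v - 1)^2*(v^2 - 16) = (v - 1)^2*(v + 4)*(v - 4)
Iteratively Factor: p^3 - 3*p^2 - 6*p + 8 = (p - 1)*(p^2 - 2*p - 8) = (p - 1)*(p + 2)*(p - 4)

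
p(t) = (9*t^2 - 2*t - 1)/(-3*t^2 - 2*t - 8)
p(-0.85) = -0.85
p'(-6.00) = 0.00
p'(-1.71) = 1.12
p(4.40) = -2.20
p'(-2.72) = 0.40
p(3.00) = -1.80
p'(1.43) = -0.86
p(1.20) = -0.65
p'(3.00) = -0.39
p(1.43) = -0.86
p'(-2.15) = 0.73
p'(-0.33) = 1.04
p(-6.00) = -3.22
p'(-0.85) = 1.73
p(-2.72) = -2.87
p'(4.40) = -0.20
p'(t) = (6*t + 2)*(9*t^2 - 2*t - 1)/(-3*t^2 - 2*t - 8)^2 + (18*t - 2)/(-3*t^2 - 2*t - 8)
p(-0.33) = -0.08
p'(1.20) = -0.93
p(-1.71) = -2.15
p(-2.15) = -2.56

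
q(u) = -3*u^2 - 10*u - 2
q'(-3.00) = 8.00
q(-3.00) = 1.00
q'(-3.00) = 8.00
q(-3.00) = 1.00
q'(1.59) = -19.54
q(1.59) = -25.48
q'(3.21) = -29.26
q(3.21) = -65.01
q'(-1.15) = -3.10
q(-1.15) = 5.53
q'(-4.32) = 15.92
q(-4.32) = -14.79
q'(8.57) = -61.42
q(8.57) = -308.03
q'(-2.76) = 6.56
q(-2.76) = 2.75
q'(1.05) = -16.30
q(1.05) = -15.81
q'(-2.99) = 7.94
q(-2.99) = 1.08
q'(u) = -6*u - 10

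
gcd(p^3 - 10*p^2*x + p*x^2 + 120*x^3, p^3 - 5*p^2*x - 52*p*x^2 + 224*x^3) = -p + 8*x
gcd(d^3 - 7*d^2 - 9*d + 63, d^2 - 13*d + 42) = d - 7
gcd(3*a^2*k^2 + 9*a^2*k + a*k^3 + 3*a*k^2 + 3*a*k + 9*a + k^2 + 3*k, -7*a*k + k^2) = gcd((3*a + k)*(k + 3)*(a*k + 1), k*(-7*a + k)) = 1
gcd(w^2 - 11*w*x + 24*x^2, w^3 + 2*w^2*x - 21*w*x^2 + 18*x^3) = -w + 3*x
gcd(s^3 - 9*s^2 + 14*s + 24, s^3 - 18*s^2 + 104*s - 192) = s^2 - 10*s + 24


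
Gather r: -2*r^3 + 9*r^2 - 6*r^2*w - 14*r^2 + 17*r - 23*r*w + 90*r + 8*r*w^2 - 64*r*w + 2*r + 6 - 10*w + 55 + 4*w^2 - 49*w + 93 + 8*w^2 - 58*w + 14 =-2*r^3 + r^2*(-6*w - 5) + r*(8*w^2 - 87*w + 109) + 12*w^2 - 117*w + 168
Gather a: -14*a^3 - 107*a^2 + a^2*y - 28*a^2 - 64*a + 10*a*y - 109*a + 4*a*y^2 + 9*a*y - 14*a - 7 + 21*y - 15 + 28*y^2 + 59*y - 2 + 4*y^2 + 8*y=-14*a^3 + a^2*(y - 135) + a*(4*y^2 + 19*y - 187) + 32*y^2 + 88*y - 24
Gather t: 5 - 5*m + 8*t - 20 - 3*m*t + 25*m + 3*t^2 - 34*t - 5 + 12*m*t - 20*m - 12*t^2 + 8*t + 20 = -9*t^2 + t*(9*m - 18)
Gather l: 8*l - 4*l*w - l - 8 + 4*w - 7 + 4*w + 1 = l*(7 - 4*w) + 8*w - 14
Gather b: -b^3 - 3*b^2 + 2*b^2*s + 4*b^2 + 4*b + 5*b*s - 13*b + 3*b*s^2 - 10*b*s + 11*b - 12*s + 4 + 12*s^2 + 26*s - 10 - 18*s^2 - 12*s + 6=-b^3 + b^2*(2*s + 1) + b*(3*s^2 - 5*s + 2) - 6*s^2 + 2*s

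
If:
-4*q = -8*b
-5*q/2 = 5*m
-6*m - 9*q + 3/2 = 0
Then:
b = 1/8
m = -1/8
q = 1/4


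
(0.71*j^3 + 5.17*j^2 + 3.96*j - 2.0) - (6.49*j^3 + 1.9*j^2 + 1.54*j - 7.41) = -5.78*j^3 + 3.27*j^2 + 2.42*j + 5.41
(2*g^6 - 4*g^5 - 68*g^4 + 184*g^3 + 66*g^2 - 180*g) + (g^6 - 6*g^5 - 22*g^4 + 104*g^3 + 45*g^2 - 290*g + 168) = 3*g^6 - 10*g^5 - 90*g^4 + 288*g^3 + 111*g^2 - 470*g + 168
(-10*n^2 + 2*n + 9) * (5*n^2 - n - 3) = -50*n^4 + 20*n^3 + 73*n^2 - 15*n - 27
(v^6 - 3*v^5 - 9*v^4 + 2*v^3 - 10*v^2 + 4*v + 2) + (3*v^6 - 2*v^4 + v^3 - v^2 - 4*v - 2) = 4*v^6 - 3*v^5 - 11*v^4 + 3*v^3 - 11*v^2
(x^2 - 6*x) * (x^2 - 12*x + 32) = x^4 - 18*x^3 + 104*x^2 - 192*x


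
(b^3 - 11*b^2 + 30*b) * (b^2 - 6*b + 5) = b^5 - 17*b^4 + 101*b^3 - 235*b^2 + 150*b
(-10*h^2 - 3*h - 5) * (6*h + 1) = -60*h^3 - 28*h^2 - 33*h - 5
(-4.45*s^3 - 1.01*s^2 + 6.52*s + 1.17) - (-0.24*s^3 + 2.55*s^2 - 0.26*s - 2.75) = -4.21*s^3 - 3.56*s^2 + 6.78*s + 3.92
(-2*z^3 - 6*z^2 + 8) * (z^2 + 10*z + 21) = -2*z^5 - 26*z^4 - 102*z^3 - 118*z^2 + 80*z + 168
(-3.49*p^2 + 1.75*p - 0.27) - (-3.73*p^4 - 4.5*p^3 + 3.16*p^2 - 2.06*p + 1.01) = 3.73*p^4 + 4.5*p^3 - 6.65*p^2 + 3.81*p - 1.28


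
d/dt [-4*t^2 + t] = 1 - 8*t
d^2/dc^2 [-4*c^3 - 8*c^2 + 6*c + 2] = -24*c - 16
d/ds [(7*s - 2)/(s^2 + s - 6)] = (7*s^2 + 7*s - (2*s + 1)*(7*s - 2) - 42)/(s^2 + s - 6)^2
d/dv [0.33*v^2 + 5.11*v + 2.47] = 0.66*v + 5.11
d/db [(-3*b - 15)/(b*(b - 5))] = 3*(b^2 + 10*b - 25)/(b^2*(b^2 - 10*b + 25))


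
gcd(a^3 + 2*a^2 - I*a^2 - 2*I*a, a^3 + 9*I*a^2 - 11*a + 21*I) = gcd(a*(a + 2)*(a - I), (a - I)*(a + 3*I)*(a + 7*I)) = a - I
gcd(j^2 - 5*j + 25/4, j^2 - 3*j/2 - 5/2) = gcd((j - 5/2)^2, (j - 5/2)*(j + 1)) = j - 5/2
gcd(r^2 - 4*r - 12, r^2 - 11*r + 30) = r - 6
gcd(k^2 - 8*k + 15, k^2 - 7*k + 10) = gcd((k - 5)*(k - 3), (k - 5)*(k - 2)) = k - 5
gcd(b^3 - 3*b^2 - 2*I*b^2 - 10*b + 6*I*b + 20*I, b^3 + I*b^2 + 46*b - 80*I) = b - 2*I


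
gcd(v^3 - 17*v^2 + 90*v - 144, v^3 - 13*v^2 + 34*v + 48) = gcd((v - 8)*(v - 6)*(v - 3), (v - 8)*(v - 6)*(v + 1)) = v^2 - 14*v + 48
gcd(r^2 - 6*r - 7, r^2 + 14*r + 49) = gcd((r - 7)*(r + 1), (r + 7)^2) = 1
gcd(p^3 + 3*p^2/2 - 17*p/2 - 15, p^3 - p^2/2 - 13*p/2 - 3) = p^2 - p - 6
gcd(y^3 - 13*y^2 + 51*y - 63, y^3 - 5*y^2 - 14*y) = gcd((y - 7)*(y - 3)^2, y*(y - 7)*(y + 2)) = y - 7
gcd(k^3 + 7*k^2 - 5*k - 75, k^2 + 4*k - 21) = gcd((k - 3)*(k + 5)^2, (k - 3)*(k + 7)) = k - 3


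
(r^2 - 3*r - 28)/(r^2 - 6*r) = (r^2 - 3*r - 28)/(r*(r - 6))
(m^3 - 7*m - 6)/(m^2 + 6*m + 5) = (m^2 - m - 6)/(m + 5)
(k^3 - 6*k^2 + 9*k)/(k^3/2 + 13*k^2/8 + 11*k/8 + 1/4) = 8*k*(k^2 - 6*k + 9)/(4*k^3 + 13*k^2 + 11*k + 2)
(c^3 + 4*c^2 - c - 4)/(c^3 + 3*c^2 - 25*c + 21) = (c^2 + 5*c + 4)/(c^2 + 4*c - 21)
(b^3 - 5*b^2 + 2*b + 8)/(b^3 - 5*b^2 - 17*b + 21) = (b^3 - 5*b^2 + 2*b + 8)/(b^3 - 5*b^2 - 17*b + 21)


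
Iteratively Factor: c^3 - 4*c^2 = (c)*(c^2 - 4*c) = c^2*(c - 4)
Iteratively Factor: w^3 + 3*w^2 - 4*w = (w - 1)*(w^2 + 4*w) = w*(w - 1)*(w + 4)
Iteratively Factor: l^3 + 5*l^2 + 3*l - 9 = (l + 3)*(l^2 + 2*l - 3) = (l + 3)^2*(l - 1)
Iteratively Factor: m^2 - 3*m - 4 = (m - 4)*(m + 1)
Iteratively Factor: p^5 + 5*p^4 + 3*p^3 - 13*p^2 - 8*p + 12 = (p + 3)*(p^4 + 2*p^3 - 3*p^2 - 4*p + 4) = (p - 1)*(p + 3)*(p^3 + 3*p^2 - 4) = (p - 1)*(p + 2)*(p + 3)*(p^2 + p - 2) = (p - 1)*(p + 2)^2*(p + 3)*(p - 1)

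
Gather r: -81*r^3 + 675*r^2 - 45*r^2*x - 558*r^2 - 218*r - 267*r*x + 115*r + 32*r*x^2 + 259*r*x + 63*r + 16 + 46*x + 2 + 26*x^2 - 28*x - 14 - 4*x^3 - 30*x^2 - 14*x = -81*r^3 + r^2*(117 - 45*x) + r*(32*x^2 - 8*x - 40) - 4*x^3 - 4*x^2 + 4*x + 4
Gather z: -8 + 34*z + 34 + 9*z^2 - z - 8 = 9*z^2 + 33*z + 18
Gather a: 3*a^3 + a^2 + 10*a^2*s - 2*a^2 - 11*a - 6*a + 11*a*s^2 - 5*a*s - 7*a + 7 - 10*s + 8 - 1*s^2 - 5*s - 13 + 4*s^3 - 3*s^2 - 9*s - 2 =3*a^3 + a^2*(10*s - 1) + a*(11*s^2 - 5*s - 24) + 4*s^3 - 4*s^2 - 24*s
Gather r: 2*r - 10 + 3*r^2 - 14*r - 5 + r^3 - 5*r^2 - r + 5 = r^3 - 2*r^2 - 13*r - 10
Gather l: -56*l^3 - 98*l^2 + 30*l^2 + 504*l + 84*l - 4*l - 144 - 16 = -56*l^3 - 68*l^2 + 584*l - 160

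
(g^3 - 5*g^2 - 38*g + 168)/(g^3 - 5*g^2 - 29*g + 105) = (g^2 + 2*g - 24)/(g^2 + 2*g - 15)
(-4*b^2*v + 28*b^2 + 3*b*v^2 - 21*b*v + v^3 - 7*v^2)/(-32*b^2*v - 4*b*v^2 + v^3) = (-b*v + 7*b + v^2 - 7*v)/(v*(-8*b + v))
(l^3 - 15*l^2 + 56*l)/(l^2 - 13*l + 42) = l*(l - 8)/(l - 6)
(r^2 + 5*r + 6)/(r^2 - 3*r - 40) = (r^2 + 5*r + 6)/(r^2 - 3*r - 40)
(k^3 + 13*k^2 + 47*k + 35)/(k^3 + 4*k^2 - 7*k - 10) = (k + 7)/(k - 2)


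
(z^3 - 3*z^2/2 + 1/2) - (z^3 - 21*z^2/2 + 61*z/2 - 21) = 9*z^2 - 61*z/2 + 43/2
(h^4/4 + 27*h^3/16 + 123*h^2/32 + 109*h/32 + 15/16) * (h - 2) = h^5/4 + 19*h^4/16 + 15*h^3/32 - 137*h^2/32 - 47*h/8 - 15/8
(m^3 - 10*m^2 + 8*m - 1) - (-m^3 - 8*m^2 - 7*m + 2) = 2*m^3 - 2*m^2 + 15*m - 3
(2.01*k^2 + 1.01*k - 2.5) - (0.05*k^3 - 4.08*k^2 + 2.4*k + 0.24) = -0.05*k^3 + 6.09*k^2 - 1.39*k - 2.74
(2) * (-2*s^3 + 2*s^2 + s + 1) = -4*s^3 + 4*s^2 + 2*s + 2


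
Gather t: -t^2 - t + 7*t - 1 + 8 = -t^2 + 6*t + 7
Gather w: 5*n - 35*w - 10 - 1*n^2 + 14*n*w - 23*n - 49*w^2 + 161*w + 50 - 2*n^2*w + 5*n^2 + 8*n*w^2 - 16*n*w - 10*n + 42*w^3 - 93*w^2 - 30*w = 4*n^2 - 28*n + 42*w^3 + w^2*(8*n - 142) + w*(-2*n^2 - 2*n + 96) + 40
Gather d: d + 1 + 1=d + 2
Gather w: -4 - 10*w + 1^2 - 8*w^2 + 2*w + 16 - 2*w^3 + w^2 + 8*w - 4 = -2*w^3 - 7*w^2 + 9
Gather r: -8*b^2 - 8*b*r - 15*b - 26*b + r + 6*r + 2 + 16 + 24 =-8*b^2 - 41*b + r*(7 - 8*b) + 42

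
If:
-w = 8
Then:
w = -8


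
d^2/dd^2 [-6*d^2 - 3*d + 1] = -12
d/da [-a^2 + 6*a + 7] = 6 - 2*a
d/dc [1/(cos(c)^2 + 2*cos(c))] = 2*(sin(c)/cos(c)^2 + tan(c))/(cos(c) + 2)^2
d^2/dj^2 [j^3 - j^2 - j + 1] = 6*j - 2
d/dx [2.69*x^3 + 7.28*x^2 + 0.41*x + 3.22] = 8.07*x^2 + 14.56*x + 0.41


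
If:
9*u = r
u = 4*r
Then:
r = 0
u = 0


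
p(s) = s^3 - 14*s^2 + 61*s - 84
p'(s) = 3*s^2 - 28*s + 61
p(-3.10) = -437.43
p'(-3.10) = 176.63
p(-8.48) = -2217.83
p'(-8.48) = 514.17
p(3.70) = 0.69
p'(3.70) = -1.53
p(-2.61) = -356.36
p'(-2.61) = 154.52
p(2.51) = -3.28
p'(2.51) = 9.62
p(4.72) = -2.82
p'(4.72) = -4.32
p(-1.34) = -193.28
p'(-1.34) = 103.91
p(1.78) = -14.14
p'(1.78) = 20.67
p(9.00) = 60.00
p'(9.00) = 52.00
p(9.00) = 60.00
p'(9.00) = 52.00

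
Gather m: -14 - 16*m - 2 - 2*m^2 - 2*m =-2*m^2 - 18*m - 16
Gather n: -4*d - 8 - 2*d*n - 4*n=-4*d + n*(-2*d - 4) - 8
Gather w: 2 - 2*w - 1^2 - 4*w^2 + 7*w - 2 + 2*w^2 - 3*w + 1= -2*w^2 + 2*w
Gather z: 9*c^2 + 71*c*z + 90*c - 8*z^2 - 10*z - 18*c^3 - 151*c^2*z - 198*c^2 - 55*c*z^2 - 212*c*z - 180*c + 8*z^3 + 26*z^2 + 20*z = -18*c^3 - 189*c^2 - 90*c + 8*z^3 + z^2*(18 - 55*c) + z*(-151*c^2 - 141*c + 10)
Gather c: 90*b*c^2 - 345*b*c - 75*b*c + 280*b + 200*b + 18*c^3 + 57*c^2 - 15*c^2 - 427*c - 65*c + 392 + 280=480*b + 18*c^3 + c^2*(90*b + 42) + c*(-420*b - 492) + 672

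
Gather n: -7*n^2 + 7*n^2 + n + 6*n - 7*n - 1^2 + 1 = 0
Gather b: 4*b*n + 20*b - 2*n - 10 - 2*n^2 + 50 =b*(4*n + 20) - 2*n^2 - 2*n + 40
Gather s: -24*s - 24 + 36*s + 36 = 12*s + 12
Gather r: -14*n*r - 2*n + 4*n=-14*n*r + 2*n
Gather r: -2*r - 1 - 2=-2*r - 3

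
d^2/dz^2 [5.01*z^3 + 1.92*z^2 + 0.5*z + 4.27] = 30.06*z + 3.84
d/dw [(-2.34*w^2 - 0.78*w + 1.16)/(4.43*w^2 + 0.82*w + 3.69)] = (1.5366*w^2 - 27.5468*w - 3.8294)/(19.6249*w^4 + 7.2652*w^3 + 33.3658*w^2 + 6.0516*w + 13.6161)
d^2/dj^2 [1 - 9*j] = 0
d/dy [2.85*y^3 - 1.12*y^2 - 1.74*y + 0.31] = 8.55*y^2 - 2.24*y - 1.74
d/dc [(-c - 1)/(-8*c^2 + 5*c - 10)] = (8*c^2 - 5*c - (c + 1)*(16*c - 5) + 10)/(8*c^2 - 5*c + 10)^2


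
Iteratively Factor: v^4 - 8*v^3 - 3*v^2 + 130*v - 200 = (v - 5)*(v^3 - 3*v^2 - 18*v + 40) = (v - 5)*(v - 2)*(v^2 - v - 20) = (v - 5)*(v - 2)*(v + 4)*(v - 5)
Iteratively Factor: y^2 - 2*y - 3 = (y - 3)*(y + 1)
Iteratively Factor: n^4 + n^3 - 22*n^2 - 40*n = (n + 4)*(n^3 - 3*n^2 - 10*n) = (n + 2)*(n + 4)*(n^2 - 5*n) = n*(n + 2)*(n + 4)*(n - 5)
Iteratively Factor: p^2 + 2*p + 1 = (p + 1)*(p + 1)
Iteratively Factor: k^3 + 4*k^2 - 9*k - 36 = (k - 3)*(k^2 + 7*k + 12) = (k - 3)*(k + 4)*(k + 3)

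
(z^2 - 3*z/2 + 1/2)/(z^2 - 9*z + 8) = (z - 1/2)/(z - 8)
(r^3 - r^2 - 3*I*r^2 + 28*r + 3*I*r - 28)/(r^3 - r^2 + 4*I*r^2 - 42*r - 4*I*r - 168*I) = (r^2 - r*(1 + 7*I) + 7*I)/(r^2 - r - 42)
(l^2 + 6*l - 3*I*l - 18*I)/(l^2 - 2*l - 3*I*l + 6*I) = (l + 6)/(l - 2)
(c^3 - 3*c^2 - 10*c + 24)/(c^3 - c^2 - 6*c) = (-c^3 + 3*c^2 + 10*c - 24)/(c*(-c^2 + c + 6))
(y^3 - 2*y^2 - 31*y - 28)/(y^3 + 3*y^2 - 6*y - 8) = (y - 7)/(y - 2)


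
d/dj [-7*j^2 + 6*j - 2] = 6 - 14*j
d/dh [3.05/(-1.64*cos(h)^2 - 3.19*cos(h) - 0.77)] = -(10.004*cos(h) + 9.7295)*sin(h)/(1.64*cos(h)^2 + 3.19*cos(h) + 0.77)^2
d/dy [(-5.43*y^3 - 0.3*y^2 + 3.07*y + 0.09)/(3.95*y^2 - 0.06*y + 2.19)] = (-21.4485*y^4 + 0.6516*y^3 - 47.7836*y^2 - 2.025*y + 6.7287)/(15.6025*y^4 - 0.474*y^3 + 17.3046*y^2 - 0.2628*y + 4.7961)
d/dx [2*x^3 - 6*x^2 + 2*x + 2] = 6*x^2 - 12*x + 2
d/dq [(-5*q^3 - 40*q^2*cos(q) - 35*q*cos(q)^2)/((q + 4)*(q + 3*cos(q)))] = 5*(-q*(q + 4)*(3*sin(q) - 1)*(q^2 + 8*q*cos(q) + 7*cos(q)^2) + q*(q + 3*cos(q))*(q^2 + 8*q*cos(q) + 7*cos(q)^2) + (q + 4)*(q + 3*cos(q))*(8*q^2*sin(q) - 3*q^2 + 7*q*sin(2*q) - 16*q*cos(q) - 7*cos(q)^2))/((q + 4)^2*(q + 3*cos(q))^2)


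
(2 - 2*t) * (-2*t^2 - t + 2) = 4*t^3 - 2*t^2 - 6*t + 4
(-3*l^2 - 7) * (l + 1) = -3*l^3 - 3*l^2 - 7*l - 7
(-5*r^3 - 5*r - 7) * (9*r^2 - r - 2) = -45*r^5 + 5*r^4 - 35*r^3 - 58*r^2 + 17*r + 14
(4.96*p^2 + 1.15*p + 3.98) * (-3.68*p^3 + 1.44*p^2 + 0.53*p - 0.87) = -18.2528*p^5 + 2.9104*p^4 - 10.3616*p^3 + 2.0255*p^2 + 1.1089*p - 3.4626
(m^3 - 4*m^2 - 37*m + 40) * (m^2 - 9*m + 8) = m^5 - 13*m^4 + 7*m^3 + 341*m^2 - 656*m + 320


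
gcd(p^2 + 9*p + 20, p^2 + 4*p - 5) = p + 5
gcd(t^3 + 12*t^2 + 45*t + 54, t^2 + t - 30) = t + 6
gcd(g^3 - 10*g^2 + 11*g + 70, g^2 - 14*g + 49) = g - 7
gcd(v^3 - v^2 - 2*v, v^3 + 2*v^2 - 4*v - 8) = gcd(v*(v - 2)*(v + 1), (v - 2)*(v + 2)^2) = v - 2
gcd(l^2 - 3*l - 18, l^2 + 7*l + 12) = l + 3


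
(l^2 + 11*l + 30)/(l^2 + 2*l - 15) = (l + 6)/(l - 3)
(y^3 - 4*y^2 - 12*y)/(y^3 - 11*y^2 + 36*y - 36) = y*(y + 2)/(y^2 - 5*y + 6)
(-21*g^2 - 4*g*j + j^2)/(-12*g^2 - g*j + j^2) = (7*g - j)/(4*g - j)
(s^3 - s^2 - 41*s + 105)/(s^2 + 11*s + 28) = (s^2 - 8*s + 15)/(s + 4)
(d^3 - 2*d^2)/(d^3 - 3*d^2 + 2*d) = d/(d - 1)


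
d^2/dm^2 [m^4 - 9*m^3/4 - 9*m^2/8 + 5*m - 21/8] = 12*m^2 - 27*m/2 - 9/4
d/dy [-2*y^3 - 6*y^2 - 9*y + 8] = -6*y^2 - 12*y - 9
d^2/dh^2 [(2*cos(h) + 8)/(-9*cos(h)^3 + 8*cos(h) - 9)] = 2*(-2*(cos(h) + 4)*(27*cos(h)^2 - 8)^2*sin(h)^2 + (9*cos(h)^3 - 8*cos(h) + 9)^2*cos(h) + (9*cos(h)^3 - 8*cos(h) + 9)*(-135*(1 - cos(2*h))^2 + 20*cos(h) - 276*cos(2*h) - 324*cos(3*h) + 200)/4)/(9*cos(h)^3 - 8*cos(h) + 9)^3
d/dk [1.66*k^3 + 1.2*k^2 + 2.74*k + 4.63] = 4.98*k^2 + 2.4*k + 2.74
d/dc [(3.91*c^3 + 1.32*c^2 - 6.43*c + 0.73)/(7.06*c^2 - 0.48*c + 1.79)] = (27.6046*c^4 - 3.7536*c^3 + 65.7589*c^2 - 5.582*c - 11.1593)/(49.8436*c^4 - 6.7776*c^3 + 25.5052*c^2 - 1.7184*c + 3.2041)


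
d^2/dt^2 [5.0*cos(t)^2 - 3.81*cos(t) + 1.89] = 3.81*cos(t) - 10.0*cos(2*t)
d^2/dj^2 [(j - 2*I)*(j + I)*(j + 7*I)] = 6*j + 12*I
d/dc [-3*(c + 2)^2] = -6*c - 12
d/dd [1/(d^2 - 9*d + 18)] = (9 - 2*d)/(d^2 - 9*d + 18)^2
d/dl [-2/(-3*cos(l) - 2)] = 6*sin(l)/(3*cos(l) + 2)^2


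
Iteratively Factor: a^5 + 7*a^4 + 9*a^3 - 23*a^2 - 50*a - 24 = (a + 1)*(a^4 + 6*a^3 + 3*a^2 - 26*a - 24) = (a - 2)*(a + 1)*(a^3 + 8*a^2 + 19*a + 12) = (a - 2)*(a + 1)*(a + 3)*(a^2 + 5*a + 4) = (a - 2)*(a + 1)^2*(a + 3)*(a + 4)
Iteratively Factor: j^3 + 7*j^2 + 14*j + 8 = (j + 1)*(j^2 + 6*j + 8) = (j + 1)*(j + 2)*(j + 4)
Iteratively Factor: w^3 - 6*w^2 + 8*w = (w)*(w^2 - 6*w + 8) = w*(w - 2)*(w - 4)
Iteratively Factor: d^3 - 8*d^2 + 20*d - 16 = (d - 2)*(d^2 - 6*d + 8) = (d - 2)^2*(d - 4)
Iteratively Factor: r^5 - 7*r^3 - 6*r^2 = (r)*(r^4 - 7*r^2 - 6*r) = r*(r + 2)*(r^3 - 2*r^2 - 3*r) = r*(r + 1)*(r + 2)*(r^2 - 3*r) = r*(r - 3)*(r + 1)*(r + 2)*(r)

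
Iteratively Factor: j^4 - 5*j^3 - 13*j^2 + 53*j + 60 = (j - 5)*(j^3 - 13*j - 12) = (j - 5)*(j + 3)*(j^2 - 3*j - 4) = (j - 5)*(j - 4)*(j + 3)*(j + 1)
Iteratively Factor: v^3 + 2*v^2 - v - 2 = (v + 2)*(v^2 - 1) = (v + 1)*(v + 2)*(v - 1)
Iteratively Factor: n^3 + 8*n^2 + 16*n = (n)*(n^2 + 8*n + 16) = n*(n + 4)*(n + 4)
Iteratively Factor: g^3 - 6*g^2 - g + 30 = (g - 3)*(g^2 - 3*g - 10) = (g - 5)*(g - 3)*(g + 2)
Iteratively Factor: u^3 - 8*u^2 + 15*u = (u)*(u^2 - 8*u + 15) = u*(u - 5)*(u - 3)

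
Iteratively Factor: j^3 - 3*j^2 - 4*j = (j + 1)*(j^2 - 4*j) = j*(j + 1)*(j - 4)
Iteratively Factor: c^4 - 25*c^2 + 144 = (c + 3)*(c^3 - 3*c^2 - 16*c + 48) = (c - 4)*(c + 3)*(c^2 + c - 12) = (c - 4)*(c - 3)*(c + 3)*(c + 4)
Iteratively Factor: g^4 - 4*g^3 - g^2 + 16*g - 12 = (g + 2)*(g^3 - 6*g^2 + 11*g - 6) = (g - 1)*(g + 2)*(g^2 - 5*g + 6) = (g - 3)*(g - 1)*(g + 2)*(g - 2)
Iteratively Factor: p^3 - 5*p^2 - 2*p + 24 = (p - 3)*(p^2 - 2*p - 8) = (p - 3)*(p + 2)*(p - 4)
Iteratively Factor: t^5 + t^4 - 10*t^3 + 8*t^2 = (t - 1)*(t^4 + 2*t^3 - 8*t^2) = (t - 1)*(t + 4)*(t^3 - 2*t^2) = (t - 2)*(t - 1)*(t + 4)*(t^2) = t*(t - 2)*(t - 1)*(t + 4)*(t)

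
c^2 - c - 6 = (c - 3)*(c + 2)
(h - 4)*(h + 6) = h^2 + 2*h - 24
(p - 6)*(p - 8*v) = p^2 - 8*p*v - 6*p + 48*v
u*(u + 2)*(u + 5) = u^3 + 7*u^2 + 10*u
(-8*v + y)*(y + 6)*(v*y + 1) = -8*v^2*y^2 - 48*v^2*y + v*y^3 + 6*v*y^2 - 8*v*y - 48*v + y^2 + 6*y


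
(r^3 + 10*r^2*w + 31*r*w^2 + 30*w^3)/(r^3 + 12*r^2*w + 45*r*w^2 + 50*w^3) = (r + 3*w)/(r + 5*w)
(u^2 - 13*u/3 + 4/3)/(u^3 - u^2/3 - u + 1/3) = (u - 4)/(u^2 - 1)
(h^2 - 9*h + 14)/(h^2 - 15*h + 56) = (h - 2)/(h - 8)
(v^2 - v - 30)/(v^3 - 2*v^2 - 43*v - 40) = (v - 6)/(v^2 - 7*v - 8)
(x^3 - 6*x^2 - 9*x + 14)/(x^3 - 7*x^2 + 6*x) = (x^2 - 5*x - 14)/(x*(x - 6))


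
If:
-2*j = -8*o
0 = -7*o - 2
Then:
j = -8/7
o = -2/7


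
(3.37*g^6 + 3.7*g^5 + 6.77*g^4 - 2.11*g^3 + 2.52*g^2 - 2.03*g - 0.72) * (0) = 0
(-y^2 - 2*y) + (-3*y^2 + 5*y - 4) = -4*y^2 + 3*y - 4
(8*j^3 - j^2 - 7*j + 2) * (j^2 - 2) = 8*j^5 - j^4 - 23*j^3 + 4*j^2 + 14*j - 4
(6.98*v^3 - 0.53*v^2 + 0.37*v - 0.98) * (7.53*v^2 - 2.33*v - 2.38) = 52.5594*v^5 - 20.2543*v^4 - 12.5914*v^3 - 6.9801*v^2 + 1.4028*v + 2.3324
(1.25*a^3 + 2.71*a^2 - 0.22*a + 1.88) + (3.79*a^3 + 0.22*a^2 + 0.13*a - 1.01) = 5.04*a^3 + 2.93*a^2 - 0.09*a + 0.87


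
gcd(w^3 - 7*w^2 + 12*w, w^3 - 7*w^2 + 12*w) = w^3 - 7*w^2 + 12*w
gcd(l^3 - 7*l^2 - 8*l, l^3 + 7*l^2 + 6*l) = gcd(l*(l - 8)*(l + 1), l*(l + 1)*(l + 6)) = l^2 + l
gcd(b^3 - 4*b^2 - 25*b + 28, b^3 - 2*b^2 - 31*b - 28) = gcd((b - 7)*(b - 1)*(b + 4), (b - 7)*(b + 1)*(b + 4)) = b^2 - 3*b - 28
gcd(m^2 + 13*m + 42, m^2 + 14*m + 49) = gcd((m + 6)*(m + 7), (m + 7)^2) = m + 7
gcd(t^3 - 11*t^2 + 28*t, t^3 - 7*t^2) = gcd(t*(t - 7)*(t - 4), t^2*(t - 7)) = t^2 - 7*t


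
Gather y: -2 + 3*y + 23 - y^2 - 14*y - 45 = -y^2 - 11*y - 24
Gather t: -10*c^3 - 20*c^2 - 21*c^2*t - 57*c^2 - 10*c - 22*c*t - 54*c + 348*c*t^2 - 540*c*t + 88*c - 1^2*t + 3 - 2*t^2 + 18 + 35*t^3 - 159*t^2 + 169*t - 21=-10*c^3 - 77*c^2 + 24*c + 35*t^3 + t^2*(348*c - 161) + t*(-21*c^2 - 562*c + 168)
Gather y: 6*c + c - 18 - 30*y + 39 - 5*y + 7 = 7*c - 35*y + 28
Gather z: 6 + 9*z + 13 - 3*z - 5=6*z + 14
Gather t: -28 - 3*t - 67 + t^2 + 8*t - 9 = t^2 + 5*t - 104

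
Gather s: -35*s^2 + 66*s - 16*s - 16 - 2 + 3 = -35*s^2 + 50*s - 15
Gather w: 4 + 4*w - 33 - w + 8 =3*w - 21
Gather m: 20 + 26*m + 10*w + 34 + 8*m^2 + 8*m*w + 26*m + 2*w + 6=8*m^2 + m*(8*w + 52) + 12*w + 60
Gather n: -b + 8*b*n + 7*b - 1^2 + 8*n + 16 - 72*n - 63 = 6*b + n*(8*b - 64) - 48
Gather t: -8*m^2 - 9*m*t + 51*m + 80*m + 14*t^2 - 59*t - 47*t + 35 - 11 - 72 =-8*m^2 + 131*m + 14*t^2 + t*(-9*m - 106) - 48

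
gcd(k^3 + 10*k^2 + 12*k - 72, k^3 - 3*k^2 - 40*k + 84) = k^2 + 4*k - 12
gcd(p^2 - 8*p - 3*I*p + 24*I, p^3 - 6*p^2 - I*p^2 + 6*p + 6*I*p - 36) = p - 3*I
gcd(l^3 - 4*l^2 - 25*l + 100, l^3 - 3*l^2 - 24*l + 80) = l^2 + l - 20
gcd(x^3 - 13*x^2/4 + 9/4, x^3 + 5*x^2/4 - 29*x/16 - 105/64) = x + 3/4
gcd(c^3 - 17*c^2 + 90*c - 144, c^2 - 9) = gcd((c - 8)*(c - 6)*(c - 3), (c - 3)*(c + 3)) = c - 3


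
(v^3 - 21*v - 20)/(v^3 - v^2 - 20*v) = (v + 1)/v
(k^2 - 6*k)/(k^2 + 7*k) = (k - 6)/(k + 7)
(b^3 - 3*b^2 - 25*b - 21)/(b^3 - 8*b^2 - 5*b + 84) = (b + 1)/(b - 4)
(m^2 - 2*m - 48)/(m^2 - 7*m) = (m^2 - 2*m - 48)/(m*(m - 7))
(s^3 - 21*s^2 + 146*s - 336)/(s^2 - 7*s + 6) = (s^2 - 15*s + 56)/(s - 1)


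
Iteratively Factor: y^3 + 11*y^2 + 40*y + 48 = (y + 3)*(y^2 + 8*y + 16) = (y + 3)*(y + 4)*(y + 4)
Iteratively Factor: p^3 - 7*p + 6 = (p + 3)*(p^2 - 3*p + 2) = (p - 2)*(p + 3)*(p - 1)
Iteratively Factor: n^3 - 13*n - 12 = (n + 3)*(n^2 - 3*n - 4) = (n - 4)*(n + 3)*(n + 1)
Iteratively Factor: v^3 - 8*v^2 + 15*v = (v)*(v^2 - 8*v + 15) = v*(v - 5)*(v - 3)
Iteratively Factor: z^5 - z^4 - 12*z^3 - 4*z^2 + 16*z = (z + 2)*(z^4 - 3*z^3 - 6*z^2 + 8*z) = (z - 1)*(z + 2)*(z^3 - 2*z^2 - 8*z) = (z - 4)*(z - 1)*(z + 2)*(z^2 + 2*z) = z*(z - 4)*(z - 1)*(z + 2)*(z + 2)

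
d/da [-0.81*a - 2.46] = -0.810000000000000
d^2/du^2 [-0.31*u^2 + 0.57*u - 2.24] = -0.620000000000000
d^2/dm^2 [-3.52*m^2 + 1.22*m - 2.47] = -7.04000000000000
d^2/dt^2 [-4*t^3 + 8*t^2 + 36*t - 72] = 16 - 24*t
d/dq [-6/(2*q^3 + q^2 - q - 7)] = 6*(6*q^2 + 2*q - 1)/(2*q^3 + q^2 - q - 7)^2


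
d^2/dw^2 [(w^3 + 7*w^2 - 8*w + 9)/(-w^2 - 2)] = 10*(2*w^3 + 3*w^2 - 12*w - 2)/(w^6 + 6*w^4 + 12*w^2 + 8)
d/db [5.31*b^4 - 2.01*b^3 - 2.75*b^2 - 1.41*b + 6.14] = 21.24*b^3 - 6.03*b^2 - 5.5*b - 1.41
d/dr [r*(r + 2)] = 2*r + 2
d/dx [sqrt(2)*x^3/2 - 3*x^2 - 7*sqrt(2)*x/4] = 3*sqrt(2)*x^2/2 - 6*x - 7*sqrt(2)/4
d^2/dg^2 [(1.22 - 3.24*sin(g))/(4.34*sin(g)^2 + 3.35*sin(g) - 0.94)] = (61.027344*sin(g)^5 - 139.024088*sin(g)^4 - 95.960004*sin(g)^3 + 114.479454*sin(g)^2 + 26.13914*sin(g) + 16.9316039999999)/(4.34*sin(g)^2 + 3.35*sin(g) - 0.94)^3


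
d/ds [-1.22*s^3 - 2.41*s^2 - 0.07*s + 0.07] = -3.66*s^2 - 4.82*s - 0.07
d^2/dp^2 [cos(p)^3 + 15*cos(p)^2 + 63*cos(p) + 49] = -255*cos(p)/4 - 30*cos(2*p) - 9*cos(3*p)/4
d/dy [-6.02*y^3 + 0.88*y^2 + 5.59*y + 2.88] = -18.06*y^2 + 1.76*y + 5.59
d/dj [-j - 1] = -1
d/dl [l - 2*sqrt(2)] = 1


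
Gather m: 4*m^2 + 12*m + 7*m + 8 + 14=4*m^2 + 19*m + 22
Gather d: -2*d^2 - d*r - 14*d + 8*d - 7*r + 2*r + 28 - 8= -2*d^2 + d*(-r - 6) - 5*r + 20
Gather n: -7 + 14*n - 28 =14*n - 35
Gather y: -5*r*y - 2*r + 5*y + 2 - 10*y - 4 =-2*r + y*(-5*r - 5) - 2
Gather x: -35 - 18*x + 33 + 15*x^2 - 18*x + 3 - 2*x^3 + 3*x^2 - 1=-2*x^3 + 18*x^2 - 36*x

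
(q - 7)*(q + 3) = q^2 - 4*q - 21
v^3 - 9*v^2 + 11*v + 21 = (v - 7)*(v - 3)*(v + 1)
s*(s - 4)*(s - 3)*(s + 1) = s^4 - 6*s^3 + 5*s^2 + 12*s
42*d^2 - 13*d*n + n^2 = (-7*d + n)*(-6*d + n)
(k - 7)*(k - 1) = k^2 - 8*k + 7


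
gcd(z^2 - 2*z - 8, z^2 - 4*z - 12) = z + 2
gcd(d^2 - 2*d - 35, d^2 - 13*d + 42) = d - 7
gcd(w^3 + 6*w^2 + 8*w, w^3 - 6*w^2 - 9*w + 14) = w + 2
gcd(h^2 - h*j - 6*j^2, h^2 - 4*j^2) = h + 2*j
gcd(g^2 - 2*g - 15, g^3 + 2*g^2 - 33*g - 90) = g + 3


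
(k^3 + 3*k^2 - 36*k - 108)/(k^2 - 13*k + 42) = (k^2 + 9*k + 18)/(k - 7)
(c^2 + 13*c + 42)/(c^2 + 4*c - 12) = (c + 7)/(c - 2)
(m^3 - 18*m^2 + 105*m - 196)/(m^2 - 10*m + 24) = (m^2 - 14*m + 49)/(m - 6)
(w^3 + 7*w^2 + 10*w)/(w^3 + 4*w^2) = (w^2 + 7*w + 10)/(w*(w + 4))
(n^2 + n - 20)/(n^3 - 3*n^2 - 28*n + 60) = (n - 4)/(n^2 - 8*n + 12)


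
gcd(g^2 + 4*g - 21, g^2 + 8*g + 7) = g + 7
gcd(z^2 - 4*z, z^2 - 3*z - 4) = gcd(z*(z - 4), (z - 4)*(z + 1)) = z - 4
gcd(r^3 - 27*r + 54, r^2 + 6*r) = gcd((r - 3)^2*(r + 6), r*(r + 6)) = r + 6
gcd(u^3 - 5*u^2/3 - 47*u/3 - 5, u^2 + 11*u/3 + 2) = u + 3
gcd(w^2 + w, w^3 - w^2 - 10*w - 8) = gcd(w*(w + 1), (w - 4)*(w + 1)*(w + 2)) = w + 1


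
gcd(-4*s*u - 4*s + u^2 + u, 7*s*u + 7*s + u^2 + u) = u + 1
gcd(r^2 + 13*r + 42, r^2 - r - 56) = r + 7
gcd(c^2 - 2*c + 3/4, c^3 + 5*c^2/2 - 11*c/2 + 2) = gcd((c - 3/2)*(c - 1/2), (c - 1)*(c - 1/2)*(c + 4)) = c - 1/2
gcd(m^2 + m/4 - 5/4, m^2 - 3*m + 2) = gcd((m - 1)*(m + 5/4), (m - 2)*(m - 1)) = m - 1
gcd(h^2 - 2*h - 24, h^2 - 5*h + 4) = 1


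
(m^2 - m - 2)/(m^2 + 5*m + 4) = (m - 2)/(m + 4)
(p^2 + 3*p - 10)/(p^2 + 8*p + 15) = (p - 2)/(p + 3)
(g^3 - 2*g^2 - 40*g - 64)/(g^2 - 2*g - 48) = (g^2 + 6*g + 8)/(g + 6)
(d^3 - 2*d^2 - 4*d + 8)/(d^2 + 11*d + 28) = (d^3 - 2*d^2 - 4*d + 8)/(d^2 + 11*d + 28)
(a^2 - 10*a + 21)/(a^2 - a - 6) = (a - 7)/(a + 2)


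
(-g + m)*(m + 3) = -g*m - 3*g + m^2 + 3*m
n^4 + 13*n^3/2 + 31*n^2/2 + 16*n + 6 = (n + 1)*(n + 3/2)*(n + 2)^2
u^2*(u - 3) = u^3 - 3*u^2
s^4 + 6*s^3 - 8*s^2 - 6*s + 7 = (s - 1)^2*(s + 1)*(s + 7)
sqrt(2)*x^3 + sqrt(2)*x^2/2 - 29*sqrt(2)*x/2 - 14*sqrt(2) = (x - 4)*(x + 7/2)*(sqrt(2)*x + sqrt(2))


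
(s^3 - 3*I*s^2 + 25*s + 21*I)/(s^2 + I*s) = s - 4*I + 21/s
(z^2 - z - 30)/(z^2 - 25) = (z - 6)/(z - 5)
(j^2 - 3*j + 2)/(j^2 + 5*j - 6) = (j - 2)/(j + 6)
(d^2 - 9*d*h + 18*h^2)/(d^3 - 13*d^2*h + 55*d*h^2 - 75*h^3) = (d - 6*h)/(d^2 - 10*d*h + 25*h^2)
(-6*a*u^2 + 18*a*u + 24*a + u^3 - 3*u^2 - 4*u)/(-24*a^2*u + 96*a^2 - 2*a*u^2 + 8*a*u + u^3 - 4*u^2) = (u + 1)/(4*a + u)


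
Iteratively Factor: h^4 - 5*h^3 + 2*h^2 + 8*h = (h - 4)*(h^3 - h^2 - 2*h) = h*(h - 4)*(h^2 - h - 2) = h*(h - 4)*(h + 1)*(h - 2)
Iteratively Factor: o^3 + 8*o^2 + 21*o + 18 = (o + 3)*(o^2 + 5*o + 6) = (o + 3)^2*(o + 2)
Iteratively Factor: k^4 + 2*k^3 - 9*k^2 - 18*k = (k + 2)*(k^3 - 9*k) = (k - 3)*(k + 2)*(k^2 + 3*k) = (k - 3)*(k + 2)*(k + 3)*(k)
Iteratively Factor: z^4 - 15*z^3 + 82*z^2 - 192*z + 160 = (z - 4)*(z^3 - 11*z^2 + 38*z - 40) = (z - 5)*(z - 4)*(z^2 - 6*z + 8) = (z - 5)*(z - 4)^2*(z - 2)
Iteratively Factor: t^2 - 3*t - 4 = (t - 4)*(t + 1)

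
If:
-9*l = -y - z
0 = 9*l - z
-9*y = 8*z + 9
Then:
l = -1/8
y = 0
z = -9/8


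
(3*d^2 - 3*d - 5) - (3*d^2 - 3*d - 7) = 2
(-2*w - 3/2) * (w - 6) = -2*w^2 + 21*w/2 + 9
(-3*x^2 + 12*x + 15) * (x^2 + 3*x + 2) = -3*x^4 + 3*x^3 + 45*x^2 + 69*x + 30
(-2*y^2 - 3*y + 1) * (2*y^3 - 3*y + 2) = -4*y^5 - 6*y^4 + 8*y^3 + 5*y^2 - 9*y + 2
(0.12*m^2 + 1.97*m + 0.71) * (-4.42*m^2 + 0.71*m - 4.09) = -0.5304*m^4 - 8.6222*m^3 - 2.2303*m^2 - 7.5532*m - 2.9039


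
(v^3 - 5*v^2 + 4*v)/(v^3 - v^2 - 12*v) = (v - 1)/(v + 3)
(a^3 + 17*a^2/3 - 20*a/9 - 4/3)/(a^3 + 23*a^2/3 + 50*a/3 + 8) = (9*a^3 + 51*a^2 - 20*a - 12)/(3*(3*a^3 + 23*a^2 + 50*a + 24))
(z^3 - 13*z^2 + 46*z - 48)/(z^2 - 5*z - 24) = (z^2 - 5*z + 6)/(z + 3)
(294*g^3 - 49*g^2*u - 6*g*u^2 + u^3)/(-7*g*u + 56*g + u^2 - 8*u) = (-42*g^2 + g*u + u^2)/(u - 8)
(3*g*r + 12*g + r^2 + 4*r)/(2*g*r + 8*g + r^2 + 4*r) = (3*g + r)/(2*g + r)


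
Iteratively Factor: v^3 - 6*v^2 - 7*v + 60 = (v - 4)*(v^2 - 2*v - 15) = (v - 5)*(v - 4)*(v + 3)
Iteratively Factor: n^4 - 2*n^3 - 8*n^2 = (n - 4)*(n^3 + 2*n^2) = n*(n - 4)*(n^2 + 2*n) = n*(n - 4)*(n + 2)*(n)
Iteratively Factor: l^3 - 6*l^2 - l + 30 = (l - 5)*(l^2 - l - 6) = (l - 5)*(l + 2)*(l - 3)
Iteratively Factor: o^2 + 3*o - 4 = (o - 1)*(o + 4)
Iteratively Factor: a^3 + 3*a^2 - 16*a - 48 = (a + 3)*(a^2 - 16) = (a + 3)*(a + 4)*(a - 4)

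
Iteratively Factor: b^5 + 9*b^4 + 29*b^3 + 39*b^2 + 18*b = (b + 2)*(b^4 + 7*b^3 + 15*b^2 + 9*b) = (b + 2)*(b + 3)*(b^3 + 4*b^2 + 3*b) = (b + 1)*(b + 2)*(b + 3)*(b^2 + 3*b) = (b + 1)*(b + 2)*(b + 3)^2*(b)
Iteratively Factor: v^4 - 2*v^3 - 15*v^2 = (v)*(v^3 - 2*v^2 - 15*v) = v*(v + 3)*(v^2 - 5*v) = v*(v - 5)*(v + 3)*(v)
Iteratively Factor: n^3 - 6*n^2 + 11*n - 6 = (n - 2)*(n^2 - 4*n + 3) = (n - 2)*(n - 1)*(n - 3)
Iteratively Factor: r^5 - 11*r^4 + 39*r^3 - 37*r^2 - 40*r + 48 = (r - 1)*(r^4 - 10*r^3 + 29*r^2 - 8*r - 48) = (r - 1)*(r + 1)*(r^3 - 11*r^2 + 40*r - 48) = (r - 4)*(r - 1)*(r + 1)*(r^2 - 7*r + 12) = (r - 4)*(r - 3)*(r - 1)*(r + 1)*(r - 4)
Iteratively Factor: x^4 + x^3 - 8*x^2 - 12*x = (x)*(x^3 + x^2 - 8*x - 12) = x*(x + 2)*(x^2 - x - 6) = x*(x - 3)*(x + 2)*(x + 2)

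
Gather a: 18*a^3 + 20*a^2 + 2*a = 18*a^3 + 20*a^2 + 2*a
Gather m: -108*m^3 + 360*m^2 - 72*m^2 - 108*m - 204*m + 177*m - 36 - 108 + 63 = -108*m^3 + 288*m^2 - 135*m - 81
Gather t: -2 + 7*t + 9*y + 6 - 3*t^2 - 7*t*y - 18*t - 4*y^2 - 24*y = -3*t^2 + t*(-7*y - 11) - 4*y^2 - 15*y + 4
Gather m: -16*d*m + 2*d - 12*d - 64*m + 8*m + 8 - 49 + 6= -10*d + m*(-16*d - 56) - 35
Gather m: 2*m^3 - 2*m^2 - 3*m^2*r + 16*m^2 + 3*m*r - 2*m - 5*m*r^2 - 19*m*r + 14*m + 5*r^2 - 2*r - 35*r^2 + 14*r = 2*m^3 + m^2*(14 - 3*r) + m*(-5*r^2 - 16*r + 12) - 30*r^2 + 12*r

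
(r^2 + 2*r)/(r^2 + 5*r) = (r + 2)/(r + 5)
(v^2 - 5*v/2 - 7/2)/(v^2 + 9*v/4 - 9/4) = 2*(2*v^2 - 5*v - 7)/(4*v^2 + 9*v - 9)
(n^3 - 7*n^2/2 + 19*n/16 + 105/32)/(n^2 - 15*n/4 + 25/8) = (16*n^2 - 16*n - 21)/(4*(4*n - 5))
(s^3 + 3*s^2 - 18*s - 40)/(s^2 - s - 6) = (s^2 + s - 20)/(s - 3)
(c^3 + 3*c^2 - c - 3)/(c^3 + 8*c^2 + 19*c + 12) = (c - 1)/(c + 4)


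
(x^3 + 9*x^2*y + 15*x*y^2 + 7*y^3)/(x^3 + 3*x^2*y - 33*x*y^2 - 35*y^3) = (x + y)/(x - 5*y)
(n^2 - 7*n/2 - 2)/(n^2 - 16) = (n + 1/2)/(n + 4)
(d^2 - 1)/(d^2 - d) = (d + 1)/d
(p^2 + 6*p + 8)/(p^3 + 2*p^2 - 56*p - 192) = (p + 2)/(p^2 - 2*p - 48)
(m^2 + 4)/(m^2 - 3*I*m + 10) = (m - 2*I)/(m - 5*I)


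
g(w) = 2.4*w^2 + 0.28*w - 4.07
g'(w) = 4.8*w + 0.28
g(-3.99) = 33.02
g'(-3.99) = -18.87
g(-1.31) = -0.32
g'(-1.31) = -6.01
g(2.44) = 10.90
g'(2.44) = 11.99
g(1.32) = 0.48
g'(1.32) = 6.62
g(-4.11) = 35.32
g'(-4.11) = -19.45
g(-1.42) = 0.37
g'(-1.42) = -6.54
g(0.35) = -3.68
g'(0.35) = 1.96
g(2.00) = 6.09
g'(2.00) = 9.88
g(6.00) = 84.01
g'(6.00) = 29.08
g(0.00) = -4.07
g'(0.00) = 0.28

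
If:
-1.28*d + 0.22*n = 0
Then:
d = 0.171875*n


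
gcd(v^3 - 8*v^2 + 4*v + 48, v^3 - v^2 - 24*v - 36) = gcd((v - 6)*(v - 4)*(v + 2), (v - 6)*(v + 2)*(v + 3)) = v^2 - 4*v - 12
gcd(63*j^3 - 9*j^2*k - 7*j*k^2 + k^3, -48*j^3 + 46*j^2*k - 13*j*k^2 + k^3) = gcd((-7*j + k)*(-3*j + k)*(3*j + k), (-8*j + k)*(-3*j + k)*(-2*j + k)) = 3*j - k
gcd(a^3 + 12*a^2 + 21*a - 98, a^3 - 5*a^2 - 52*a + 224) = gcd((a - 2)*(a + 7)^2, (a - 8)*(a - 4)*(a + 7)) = a + 7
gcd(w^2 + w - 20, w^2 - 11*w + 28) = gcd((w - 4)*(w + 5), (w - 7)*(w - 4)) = w - 4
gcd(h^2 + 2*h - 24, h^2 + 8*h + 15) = 1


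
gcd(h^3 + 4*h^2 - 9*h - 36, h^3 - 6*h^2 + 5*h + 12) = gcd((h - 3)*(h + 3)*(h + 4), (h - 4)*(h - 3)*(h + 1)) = h - 3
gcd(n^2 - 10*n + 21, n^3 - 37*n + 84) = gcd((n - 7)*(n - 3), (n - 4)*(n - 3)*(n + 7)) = n - 3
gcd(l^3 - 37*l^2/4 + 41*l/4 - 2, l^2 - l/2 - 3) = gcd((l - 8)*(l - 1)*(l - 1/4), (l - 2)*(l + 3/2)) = 1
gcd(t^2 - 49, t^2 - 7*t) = t - 7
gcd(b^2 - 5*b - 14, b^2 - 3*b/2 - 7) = b + 2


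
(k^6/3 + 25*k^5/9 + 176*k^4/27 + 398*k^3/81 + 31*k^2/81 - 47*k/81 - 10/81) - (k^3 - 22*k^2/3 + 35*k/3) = k^6/3 + 25*k^5/9 + 176*k^4/27 + 317*k^3/81 + 625*k^2/81 - 992*k/81 - 10/81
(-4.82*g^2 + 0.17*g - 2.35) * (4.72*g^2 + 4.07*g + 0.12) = -22.7504*g^4 - 18.815*g^3 - 10.9785*g^2 - 9.5441*g - 0.282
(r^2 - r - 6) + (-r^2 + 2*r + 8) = r + 2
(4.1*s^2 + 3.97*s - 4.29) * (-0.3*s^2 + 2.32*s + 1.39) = -1.23*s^4 + 8.321*s^3 + 16.1964*s^2 - 4.4345*s - 5.9631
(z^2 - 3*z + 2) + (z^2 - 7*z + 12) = 2*z^2 - 10*z + 14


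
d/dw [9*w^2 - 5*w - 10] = 18*w - 5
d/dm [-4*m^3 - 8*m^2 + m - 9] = -12*m^2 - 16*m + 1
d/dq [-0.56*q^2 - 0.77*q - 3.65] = -1.12*q - 0.77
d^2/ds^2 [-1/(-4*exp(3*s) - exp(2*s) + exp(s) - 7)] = ((-36*exp(2*s) - 4*exp(s) + 1)*(4*exp(3*s) + exp(2*s) - exp(s) + 7) + 2*(12*exp(2*s) + 2*exp(s) - 1)^2*exp(s))*exp(s)/(4*exp(3*s) + exp(2*s) - exp(s) + 7)^3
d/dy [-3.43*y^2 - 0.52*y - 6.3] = -6.86*y - 0.52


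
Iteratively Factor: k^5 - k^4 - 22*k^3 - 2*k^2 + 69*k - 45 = (k - 1)*(k^4 - 22*k^2 - 24*k + 45) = (k - 5)*(k - 1)*(k^3 + 5*k^2 + 3*k - 9) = (k - 5)*(k - 1)*(k + 3)*(k^2 + 2*k - 3) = (k - 5)*(k - 1)^2*(k + 3)*(k + 3)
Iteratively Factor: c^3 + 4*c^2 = (c + 4)*(c^2) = c*(c + 4)*(c)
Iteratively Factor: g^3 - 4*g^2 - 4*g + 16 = (g - 4)*(g^2 - 4) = (g - 4)*(g + 2)*(g - 2)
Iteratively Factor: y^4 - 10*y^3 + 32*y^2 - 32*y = (y - 4)*(y^3 - 6*y^2 + 8*y) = y*(y - 4)*(y^2 - 6*y + 8) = y*(y - 4)^2*(y - 2)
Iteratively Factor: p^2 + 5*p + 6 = (p + 3)*(p + 2)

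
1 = 1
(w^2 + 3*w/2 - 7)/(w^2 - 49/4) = 2*(w - 2)/(2*w - 7)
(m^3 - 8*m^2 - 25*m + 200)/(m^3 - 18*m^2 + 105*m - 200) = (m + 5)/(m - 5)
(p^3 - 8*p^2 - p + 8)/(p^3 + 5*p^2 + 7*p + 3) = (p^2 - 9*p + 8)/(p^2 + 4*p + 3)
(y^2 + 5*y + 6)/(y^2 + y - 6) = (y + 2)/(y - 2)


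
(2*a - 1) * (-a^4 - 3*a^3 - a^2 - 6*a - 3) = -2*a^5 - 5*a^4 + a^3 - 11*a^2 + 3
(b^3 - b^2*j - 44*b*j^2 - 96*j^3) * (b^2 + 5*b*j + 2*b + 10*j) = b^5 + 4*b^4*j + 2*b^4 - 49*b^3*j^2 + 8*b^3*j - 316*b^2*j^3 - 98*b^2*j^2 - 480*b*j^4 - 632*b*j^3 - 960*j^4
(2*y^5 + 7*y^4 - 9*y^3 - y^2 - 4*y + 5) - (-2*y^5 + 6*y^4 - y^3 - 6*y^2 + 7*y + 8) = 4*y^5 + y^4 - 8*y^3 + 5*y^2 - 11*y - 3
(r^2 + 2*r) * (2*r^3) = 2*r^5 + 4*r^4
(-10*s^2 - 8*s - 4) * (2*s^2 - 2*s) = -20*s^4 + 4*s^3 + 8*s^2 + 8*s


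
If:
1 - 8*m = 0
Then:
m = 1/8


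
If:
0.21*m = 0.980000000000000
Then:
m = 4.67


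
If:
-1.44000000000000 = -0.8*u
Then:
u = 1.80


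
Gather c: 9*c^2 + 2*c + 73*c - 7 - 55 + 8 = 9*c^2 + 75*c - 54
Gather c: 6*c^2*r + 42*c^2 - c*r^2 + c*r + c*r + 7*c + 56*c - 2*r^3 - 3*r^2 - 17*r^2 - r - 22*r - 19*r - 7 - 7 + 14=c^2*(6*r + 42) + c*(-r^2 + 2*r + 63) - 2*r^3 - 20*r^2 - 42*r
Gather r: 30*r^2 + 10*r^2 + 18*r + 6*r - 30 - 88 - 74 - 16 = 40*r^2 + 24*r - 208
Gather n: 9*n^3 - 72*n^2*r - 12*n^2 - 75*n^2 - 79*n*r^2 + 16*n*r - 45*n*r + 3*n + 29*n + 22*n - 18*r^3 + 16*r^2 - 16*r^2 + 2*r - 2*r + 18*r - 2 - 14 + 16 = 9*n^3 + n^2*(-72*r - 87) + n*(-79*r^2 - 29*r + 54) - 18*r^3 + 18*r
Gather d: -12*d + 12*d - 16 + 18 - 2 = 0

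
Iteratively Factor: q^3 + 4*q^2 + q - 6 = (q - 1)*(q^2 + 5*q + 6) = (q - 1)*(q + 2)*(q + 3)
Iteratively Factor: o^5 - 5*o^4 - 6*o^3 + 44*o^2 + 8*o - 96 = (o - 3)*(o^4 - 2*o^3 - 12*o^2 + 8*o + 32) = (o - 3)*(o + 2)*(o^3 - 4*o^2 - 4*o + 16) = (o - 4)*(o - 3)*(o + 2)*(o^2 - 4) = (o - 4)*(o - 3)*(o - 2)*(o + 2)*(o + 2)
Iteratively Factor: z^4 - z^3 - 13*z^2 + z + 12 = (z + 3)*(z^3 - 4*z^2 - z + 4) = (z - 1)*(z + 3)*(z^2 - 3*z - 4) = (z - 1)*(z + 1)*(z + 3)*(z - 4)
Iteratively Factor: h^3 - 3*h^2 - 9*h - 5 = (h + 1)*(h^2 - 4*h - 5) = (h + 1)^2*(h - 5)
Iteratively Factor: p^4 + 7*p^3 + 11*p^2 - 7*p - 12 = (p + 4)*(p^3 + 3*p^2 - p - 3) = (p + 3)*(p + 4)*(p^2 - 1) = (p - 1)*(p + 3)*(p + 4)*(p + 1)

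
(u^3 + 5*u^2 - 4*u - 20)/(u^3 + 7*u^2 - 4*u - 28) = (u + 5)/(u + 7)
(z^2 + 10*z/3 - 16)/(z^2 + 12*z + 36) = (z - 8/3)/(z + 6)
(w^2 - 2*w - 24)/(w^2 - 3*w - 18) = (w + 4)/(w + 3)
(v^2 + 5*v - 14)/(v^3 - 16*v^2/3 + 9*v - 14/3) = 3*(v + 7)/(3*v^2 - 10*v + 7)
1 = 1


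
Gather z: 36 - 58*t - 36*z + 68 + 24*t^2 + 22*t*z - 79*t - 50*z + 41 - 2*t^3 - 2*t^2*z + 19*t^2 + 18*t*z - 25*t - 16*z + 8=-2*t^3 + 43*t^2 - 162*t + z*(-2*t^2 + 40*t - 102) + 153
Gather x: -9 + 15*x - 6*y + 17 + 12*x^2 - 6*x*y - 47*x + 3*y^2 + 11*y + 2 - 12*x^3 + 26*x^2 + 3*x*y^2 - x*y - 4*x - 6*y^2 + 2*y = -12*x^3 + 38*x^2 + x*(3*y^2 - 7*y - 36) - 3*y^2 + 7*y + 10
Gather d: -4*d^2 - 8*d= -4*d^2 - 8*d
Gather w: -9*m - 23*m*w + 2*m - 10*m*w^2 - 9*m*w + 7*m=-10*m*w^2 - 32*m*w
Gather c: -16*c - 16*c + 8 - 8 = -32*c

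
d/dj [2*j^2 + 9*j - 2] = 4*j + 9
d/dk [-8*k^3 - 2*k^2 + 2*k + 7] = -24*k^2 - 4*k + 2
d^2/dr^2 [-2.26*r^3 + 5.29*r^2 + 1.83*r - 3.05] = 10.58 - 13.56*r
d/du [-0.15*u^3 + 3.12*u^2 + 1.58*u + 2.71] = -0.45*u^2 + 6.24*u + 1.58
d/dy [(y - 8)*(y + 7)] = 2*y - 1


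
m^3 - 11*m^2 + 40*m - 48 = (m - 4)^2*(m - 3)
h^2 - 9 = (h - 3)*(h + 3)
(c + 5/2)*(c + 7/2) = c^2 + 6*c + 35/4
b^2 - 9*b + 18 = (b - 6)*(b - 3)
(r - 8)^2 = r^2 - 16*r + 64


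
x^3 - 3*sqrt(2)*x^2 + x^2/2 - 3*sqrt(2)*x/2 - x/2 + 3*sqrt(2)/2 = (x - 1/2)*(x + 1)*(x - 3*sqrt(2))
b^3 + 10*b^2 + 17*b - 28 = (b - 1)*(b + 4)*(b + 7)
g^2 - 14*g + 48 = (g - 8)*(g - 6)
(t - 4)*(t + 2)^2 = t^3 - 12*t - 16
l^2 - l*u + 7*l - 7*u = (l + 7)*(l - u)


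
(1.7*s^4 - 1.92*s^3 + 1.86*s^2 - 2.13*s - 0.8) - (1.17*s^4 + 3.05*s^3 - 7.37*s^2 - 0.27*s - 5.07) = 0.53*s^4 - 4.97*s^3 + 9.23*s^2 - 1.86*s + 4.27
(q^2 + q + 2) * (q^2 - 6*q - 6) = q^4 - 5*q^3 - 10*q^2 - 18*q - 12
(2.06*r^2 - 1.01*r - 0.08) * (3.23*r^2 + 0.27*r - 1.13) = 6.6538*r^4 - 2.7061*r^3 - 2.8589*r^2 + 1.1197*r + 0.0904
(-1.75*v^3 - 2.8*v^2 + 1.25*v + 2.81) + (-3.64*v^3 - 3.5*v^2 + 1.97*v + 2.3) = -5.39*v^3 - 6.3*v^2 + 3.22*v + 5.11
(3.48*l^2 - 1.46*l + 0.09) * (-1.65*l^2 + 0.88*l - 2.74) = -5.742*l^4 + 5.4714*l^3 - 10.9685*l^2 + 4.0796*l - 0.2466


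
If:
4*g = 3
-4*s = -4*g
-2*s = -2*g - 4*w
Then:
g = 3/4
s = 3/4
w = 0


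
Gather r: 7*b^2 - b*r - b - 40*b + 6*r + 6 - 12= 7*b^2 - 41*b + r*(6 - b) - 6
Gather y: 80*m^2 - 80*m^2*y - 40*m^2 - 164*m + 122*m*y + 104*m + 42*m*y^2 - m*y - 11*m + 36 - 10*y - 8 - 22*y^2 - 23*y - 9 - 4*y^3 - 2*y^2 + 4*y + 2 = 40*m^2 - 71*m - 4*y^3 + y^2*(42*m - 24) + y*(-80*m^2 + 121*m - 29) + 21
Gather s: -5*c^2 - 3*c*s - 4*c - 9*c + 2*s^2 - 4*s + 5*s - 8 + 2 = -5*c^2 - 13*c + 2*s^2 + s*(1 - 3*c) - 6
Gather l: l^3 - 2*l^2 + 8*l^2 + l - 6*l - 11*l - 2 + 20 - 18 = l^3 + 6*l^2 - 16*l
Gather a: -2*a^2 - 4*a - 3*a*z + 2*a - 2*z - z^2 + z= -2*a^2 + a*(-3*z - 2) - z^2 - z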